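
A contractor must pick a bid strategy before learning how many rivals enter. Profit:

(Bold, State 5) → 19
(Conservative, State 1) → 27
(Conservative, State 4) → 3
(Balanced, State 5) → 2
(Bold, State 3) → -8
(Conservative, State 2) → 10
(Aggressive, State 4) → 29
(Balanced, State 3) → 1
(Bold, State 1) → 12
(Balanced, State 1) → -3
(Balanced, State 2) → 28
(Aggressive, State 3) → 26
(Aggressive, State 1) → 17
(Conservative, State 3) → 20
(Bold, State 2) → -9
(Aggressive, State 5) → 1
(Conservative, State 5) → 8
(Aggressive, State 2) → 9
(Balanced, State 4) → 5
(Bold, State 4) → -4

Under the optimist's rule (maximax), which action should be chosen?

Row maxima: Conservative=27, Balanced=28, Aggressive=29, Bold=19
Best best-case = 29 → Aggressive.

Aggressive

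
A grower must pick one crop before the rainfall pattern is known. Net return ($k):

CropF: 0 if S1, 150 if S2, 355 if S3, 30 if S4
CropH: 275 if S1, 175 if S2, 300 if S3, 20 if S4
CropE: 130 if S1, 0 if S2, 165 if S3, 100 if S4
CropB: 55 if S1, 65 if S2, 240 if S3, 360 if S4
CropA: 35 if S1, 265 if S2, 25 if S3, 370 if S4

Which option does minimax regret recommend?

CropB

Column bests: S1=275, S2=265, S3=355, S4=370.
CropF regrets: 275, 115, 0, 340 → max 340
CropH regrets: 0, 90, 55, 350 → max 350
CropE regrets: 145, 265, 190, 270 → max 270
CropB regrets: 220, 200, 115, 10 → max 220
CropA regrets: 240, 0, 330, 0 → max 330
Smallest max regret = 220 → CropB.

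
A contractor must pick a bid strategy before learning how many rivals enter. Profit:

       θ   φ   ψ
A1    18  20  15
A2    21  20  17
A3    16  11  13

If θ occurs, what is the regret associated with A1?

3

Best payoff under θ is 21.
Regret = 21 − 18 = 3.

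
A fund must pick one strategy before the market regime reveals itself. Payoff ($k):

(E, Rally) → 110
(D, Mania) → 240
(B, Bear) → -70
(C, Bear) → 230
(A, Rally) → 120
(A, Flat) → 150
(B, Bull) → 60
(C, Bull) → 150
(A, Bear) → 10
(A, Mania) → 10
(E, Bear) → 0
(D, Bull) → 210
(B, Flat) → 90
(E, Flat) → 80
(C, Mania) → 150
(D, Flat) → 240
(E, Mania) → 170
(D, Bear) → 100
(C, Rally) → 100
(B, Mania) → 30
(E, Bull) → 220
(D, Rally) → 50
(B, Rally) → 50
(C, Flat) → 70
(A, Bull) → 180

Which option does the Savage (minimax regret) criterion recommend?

D

Column bests: Bear=230, Flat=240, Bull=220, Rally=120, Mania=240.
A regrets: 220, 90, 40, 0, 230 → max 230
B regrets: 300, 150, 160, 70, 210 → max 300
C regrets: 0, 170, 70, 20, 90 → max 170
D regrets: 130, 0, 10, 70, 0 → max 130
E regrets: 230, 160, 0, 10, 70 → max 230
Smallest max regret = 130 → D.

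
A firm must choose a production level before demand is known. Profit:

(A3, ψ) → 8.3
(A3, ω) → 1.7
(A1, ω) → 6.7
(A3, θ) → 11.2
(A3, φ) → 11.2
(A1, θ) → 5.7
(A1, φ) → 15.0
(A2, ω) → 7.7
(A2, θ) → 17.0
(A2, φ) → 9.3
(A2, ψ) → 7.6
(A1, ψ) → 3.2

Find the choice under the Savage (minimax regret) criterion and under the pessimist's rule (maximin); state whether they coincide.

Column bests: θ=17.0, φ=15.0, ψ=8.3, ω=7.7.
A1 regrets: 11.3, 0.0, 5.1, 1.0 → max 11.3
A2 regrets: 0.0, 5.7, 0.7, 0.0 → max 5.7
A3 regrets: 5.8, 3.8, 0.0, 6.0 → max 6.0
Smallest max regret = 5.7 → A2.
Row minima: A1=3.2, A2=7.6, A3=1.7
Best worst-case = 7.6 → A2.

minimax regret → A2; maximin → A2 (agree)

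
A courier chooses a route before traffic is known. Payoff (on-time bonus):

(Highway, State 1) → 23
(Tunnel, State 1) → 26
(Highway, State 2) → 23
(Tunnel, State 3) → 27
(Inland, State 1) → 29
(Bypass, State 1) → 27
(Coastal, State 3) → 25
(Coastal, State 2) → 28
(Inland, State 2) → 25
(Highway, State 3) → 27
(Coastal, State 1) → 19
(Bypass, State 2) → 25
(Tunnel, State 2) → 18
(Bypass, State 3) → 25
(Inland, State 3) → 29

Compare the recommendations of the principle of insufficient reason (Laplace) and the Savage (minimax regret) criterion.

Row averages: Tunnel=71/3, Inland=83/3, Coastal=24, Highway=73/3, Bypass=77/3
Highest average = 83/3 → Inland.
Column bests: State 1=29, State 2=28, State 3=29.
Tunnel regrets: 3, 10, 2 → max 10
Inland regrets: 0, 3, 0 → max 3
Coastal regrets: 10, 0, 4 → max 10
Highway regrets: 6, 5, 2 → max 6
Bypass regrets: 2, 3, 4 → max 4
Smallest max regret = 3 → Inland.

laplace → Inland; minimax regret → Inland (agree)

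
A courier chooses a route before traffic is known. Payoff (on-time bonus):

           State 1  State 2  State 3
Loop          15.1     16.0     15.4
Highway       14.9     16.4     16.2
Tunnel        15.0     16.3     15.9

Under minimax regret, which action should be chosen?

Highway

Column bests: State 1=15.1, State 2=16.4, State 3=16.2.
Loop regrets: 0.0, 0.4, 0.8 → max 0.8
Highway regrets: 0.2, 0.0, 0.0 → max 0.2
Tunnel regrets: 0.1, 0.1, 0.3 → max 0.3
Smallest max regret = 0.2 → Highway.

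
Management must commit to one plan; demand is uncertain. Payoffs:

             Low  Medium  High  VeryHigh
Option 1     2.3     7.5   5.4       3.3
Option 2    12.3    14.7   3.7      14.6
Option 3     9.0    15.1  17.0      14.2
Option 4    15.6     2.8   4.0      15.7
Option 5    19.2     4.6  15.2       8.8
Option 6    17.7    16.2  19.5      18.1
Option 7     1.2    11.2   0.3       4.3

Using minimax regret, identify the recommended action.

Column bests: Low=19.2, Medium=16.2, High=19.5, VeryHigh=18.1.
Option 1 regrets: 16.9, 8.7, 14.1, 14.8 → max 16.9
Option 2 regrets: 6.9, 1.5, 15.8, 3.5 → max 15.8
Option 3 regrets: 10.2, 1.1, 2.5, 3.9 → max 10.2
Option 4 regrets: 3.6, 13.4, 15.5, 2.4 → max 15.5
Option 5 regrets: 0.0, 11.6, 4.3, 9.3 → max 11.6
Option 6 regrets: 1.5, 0.0, 0.0, 0.0 → max 1.5
Option 7 regrets: 18.0, 5.0, 19.2, 13.8 → max 19.2
Smallest max regret = 1.5 → Option 6.

Option 6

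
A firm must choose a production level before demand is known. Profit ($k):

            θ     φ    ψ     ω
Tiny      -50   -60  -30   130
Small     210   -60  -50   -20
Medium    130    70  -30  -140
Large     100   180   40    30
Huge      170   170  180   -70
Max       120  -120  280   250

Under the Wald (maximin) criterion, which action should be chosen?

Row minima: Tiny=-60, Small=-60, Medium=-140, Large=30, Huge=-70, Max=-120
Best worst-case = 30 → Large.

Large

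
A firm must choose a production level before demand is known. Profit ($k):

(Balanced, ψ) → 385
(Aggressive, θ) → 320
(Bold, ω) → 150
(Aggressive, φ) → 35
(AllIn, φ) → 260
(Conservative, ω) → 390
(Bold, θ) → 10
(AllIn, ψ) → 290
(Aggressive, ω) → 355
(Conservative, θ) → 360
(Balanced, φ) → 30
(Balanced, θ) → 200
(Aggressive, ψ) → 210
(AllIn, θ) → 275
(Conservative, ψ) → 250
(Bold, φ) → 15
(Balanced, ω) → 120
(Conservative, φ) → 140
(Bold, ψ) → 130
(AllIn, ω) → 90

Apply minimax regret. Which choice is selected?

Column bests: θ=360, φ=260, ψ=385, ω=390.
Conservative regrets: 0, 120, 135, 0 → max 135
Balanced regrets: 160, 230, 0, 270 → max 270
Aggressive regrets: 40, 225, 175, 35 → max 225
Bold regrets: 350, 245, 255, 240 → max 350
AllIn regrets: 85, 0, 95, 300 → max 300
Smallest max regret = 135 → Conservative.

Conservative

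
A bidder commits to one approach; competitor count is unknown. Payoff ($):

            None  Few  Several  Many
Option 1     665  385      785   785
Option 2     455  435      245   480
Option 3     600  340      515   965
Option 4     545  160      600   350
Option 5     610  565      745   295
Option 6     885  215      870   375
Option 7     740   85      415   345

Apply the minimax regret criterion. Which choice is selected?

Option 1

Column bests: None=885, Few=565, Several=870, Many=965.
Option 1 regrets: 220, 180, 85, 180 → max 220
Option 2 regrets: 430, 130, 625, 485 → max 625
Option 3 regrets: 285, 225, 355, 0 → max 355
Option 4 regrets: 340, 405, 270, 615 → max 615
Option 5 regrets: 275, 0, 125, 670 → max 670
Option 6 regrets: 0, 350, 0, 590 → max 590
Option 7 regrets: 145, 480, 455, 620 → max 620
Smallest max regret = 220 → Option 1.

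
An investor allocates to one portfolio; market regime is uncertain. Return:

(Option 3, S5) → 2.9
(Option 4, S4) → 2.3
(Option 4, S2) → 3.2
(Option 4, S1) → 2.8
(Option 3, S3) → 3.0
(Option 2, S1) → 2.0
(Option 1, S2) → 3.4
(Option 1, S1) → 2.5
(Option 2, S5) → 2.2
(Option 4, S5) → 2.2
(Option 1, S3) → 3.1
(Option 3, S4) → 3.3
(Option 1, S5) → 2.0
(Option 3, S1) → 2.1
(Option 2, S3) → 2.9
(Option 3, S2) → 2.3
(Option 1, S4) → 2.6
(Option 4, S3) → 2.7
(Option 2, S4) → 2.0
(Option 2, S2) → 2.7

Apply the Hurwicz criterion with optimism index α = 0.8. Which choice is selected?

Option 1

Option 1: 0.8·3.4 + 0.2·2.0 = 3.12
Option 2: 0.8·2.9 + 0.2·2.0 = 2.72
Option 3: 0.8·3.3 + 0.2·2.1 = 3.06
Option 4: 0.8·3.2 + 0.2·2.2 = 3
Highest Hurwicz score = 3.12 → Option 1.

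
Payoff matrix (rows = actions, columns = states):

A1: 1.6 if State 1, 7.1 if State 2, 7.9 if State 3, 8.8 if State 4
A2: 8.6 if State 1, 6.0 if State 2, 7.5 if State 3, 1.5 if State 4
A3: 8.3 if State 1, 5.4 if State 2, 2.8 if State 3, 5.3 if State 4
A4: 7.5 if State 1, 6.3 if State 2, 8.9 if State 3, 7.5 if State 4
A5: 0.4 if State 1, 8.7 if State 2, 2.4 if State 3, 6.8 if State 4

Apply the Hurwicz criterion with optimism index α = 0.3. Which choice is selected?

A4

A1: 0.3·8.8 + 0.7·1.6 = 3.76
A2: 0.3·8.6 + 0.7·1.5 = 3.63
A3: 0.3·8.3 + 0.7·2.8 = 4.45
A4: 0.3·8.9 + 0.7·6.3 = 7.08
A5: 0.3·8.7 + 0.7·0.4 = 2.89
Highest Hurwicz score = 7.08 → A4.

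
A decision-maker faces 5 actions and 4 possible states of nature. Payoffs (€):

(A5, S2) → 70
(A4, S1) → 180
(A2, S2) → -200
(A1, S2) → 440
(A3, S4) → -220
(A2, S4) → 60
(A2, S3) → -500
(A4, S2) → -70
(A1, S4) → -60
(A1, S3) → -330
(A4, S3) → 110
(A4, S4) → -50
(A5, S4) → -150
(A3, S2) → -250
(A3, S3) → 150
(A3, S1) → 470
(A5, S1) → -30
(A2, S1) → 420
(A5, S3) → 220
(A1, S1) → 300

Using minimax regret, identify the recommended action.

Column bests: S1=470, S2=440, S3=220, S4=60.
A1 regrets: 170, 0, 550, 120 → max 550
A2 regrets: 50, 640, 720, 0 → max 720
A3 regrets: 0, 690, 70, 280 → max 690
A4 regrets: 290, 510, 110, 110 → max 510
A5 regrets: 500, 370, 0, 210 → max 500
Smallest max regret = 500 → A5.

A5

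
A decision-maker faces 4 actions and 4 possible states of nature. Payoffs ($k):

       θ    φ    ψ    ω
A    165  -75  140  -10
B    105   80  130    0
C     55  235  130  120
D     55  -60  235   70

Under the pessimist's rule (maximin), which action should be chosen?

Row minima: A=-75, B=0, C=55, D=-60
Best worst-case = 55 → C.

C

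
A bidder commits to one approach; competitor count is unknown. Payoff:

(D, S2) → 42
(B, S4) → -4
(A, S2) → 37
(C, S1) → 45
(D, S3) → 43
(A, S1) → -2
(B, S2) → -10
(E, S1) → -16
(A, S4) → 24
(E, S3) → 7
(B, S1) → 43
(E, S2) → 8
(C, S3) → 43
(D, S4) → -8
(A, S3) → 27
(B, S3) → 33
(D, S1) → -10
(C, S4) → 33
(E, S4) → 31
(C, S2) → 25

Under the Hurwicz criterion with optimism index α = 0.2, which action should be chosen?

A: 0.2·37 + 0.8·(-2) = 5.8
B: 0.2·43 + 0.8·(-10) = 0.6
C: 0.2·45 + 0.8·25 = 29
D: 0.2·43 + 0.8·(-10) = 0.6
E: 0.2·31 + 0.8·(-16) = -6.6
Highest Hurwicz score = 29 → C.

C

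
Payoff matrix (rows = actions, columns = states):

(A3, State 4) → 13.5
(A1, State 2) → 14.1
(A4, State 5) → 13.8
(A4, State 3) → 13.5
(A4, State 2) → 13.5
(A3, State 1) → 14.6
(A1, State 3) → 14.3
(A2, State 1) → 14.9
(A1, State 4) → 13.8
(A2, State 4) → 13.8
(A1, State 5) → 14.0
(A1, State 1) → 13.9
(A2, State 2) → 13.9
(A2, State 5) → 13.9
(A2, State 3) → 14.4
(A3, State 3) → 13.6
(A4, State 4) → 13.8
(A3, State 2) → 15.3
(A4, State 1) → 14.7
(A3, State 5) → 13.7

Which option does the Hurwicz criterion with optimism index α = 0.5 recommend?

A3

A1: 0.5·14.3 + 0.5·13.8 = 14.05
A2: 0.5·14.9 + 0.5·13.8 = 14.35
A3: 0.5·15.3 + 0.5·13.5 = 14.4
A4: 0.5·14.7 + 0.5·13.5 = 14.1
Highest Hurwicz score = 14.4 → A3.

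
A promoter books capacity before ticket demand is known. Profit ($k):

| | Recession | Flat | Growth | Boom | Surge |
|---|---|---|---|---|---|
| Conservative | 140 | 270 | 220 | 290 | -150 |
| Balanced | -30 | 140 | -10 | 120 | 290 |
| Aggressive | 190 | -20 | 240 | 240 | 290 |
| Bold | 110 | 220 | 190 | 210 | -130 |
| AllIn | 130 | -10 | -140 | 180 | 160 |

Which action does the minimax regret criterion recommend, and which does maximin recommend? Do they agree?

minimax regret → Balanced; maximin → Aggressive (disagree)

Column bests: Recession=190, Flat=270, Growth=240, Boom=290, Surge=290.
Conservative regrets: 50, 0, 20, 0, 440 → max 440
Balanced regrets: 220, 130, 250, 170, 0 → max 250
Aggressive regrets: 0, 290, 0, 50, 0 → max 290
Bold regrets: 80, 50, 50, 80, 420 → max 420
AllIn regrets: 60, 280, 380, 110, 130 → max 380
Smallest max regret = 250 → Balanced.
Row minima: Conservative=-150, Balanced=-30, Aggressive=-20, Bold=-130, AllIn=-140
Best worst-case = -20 → Aggressive.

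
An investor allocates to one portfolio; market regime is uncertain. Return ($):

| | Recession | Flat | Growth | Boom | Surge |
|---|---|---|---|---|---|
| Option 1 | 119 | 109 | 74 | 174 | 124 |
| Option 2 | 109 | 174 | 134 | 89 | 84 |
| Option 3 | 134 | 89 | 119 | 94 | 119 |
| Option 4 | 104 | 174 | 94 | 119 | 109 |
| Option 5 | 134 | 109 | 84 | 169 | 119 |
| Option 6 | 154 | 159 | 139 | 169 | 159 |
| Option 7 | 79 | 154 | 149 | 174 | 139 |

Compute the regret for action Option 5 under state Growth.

65

Best payoff under Growth is 149.
Regret = 149 − 84 = 65.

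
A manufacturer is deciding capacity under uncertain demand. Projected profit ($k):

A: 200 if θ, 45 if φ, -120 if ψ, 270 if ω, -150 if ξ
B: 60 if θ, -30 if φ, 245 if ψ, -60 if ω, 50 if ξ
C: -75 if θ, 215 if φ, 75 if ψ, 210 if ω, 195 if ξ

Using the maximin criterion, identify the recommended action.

B

Row minima: A=-150, B=-60, C=-75
Best worst-case = -60 → B.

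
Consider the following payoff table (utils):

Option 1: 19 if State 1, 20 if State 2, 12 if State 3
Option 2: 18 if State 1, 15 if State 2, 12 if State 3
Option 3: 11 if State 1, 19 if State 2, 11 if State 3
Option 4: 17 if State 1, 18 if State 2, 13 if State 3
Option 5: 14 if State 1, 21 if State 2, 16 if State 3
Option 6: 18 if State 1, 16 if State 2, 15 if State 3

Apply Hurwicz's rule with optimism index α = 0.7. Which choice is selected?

Option 5

Option 1: 0.7·20 + 0.3·12 = 17.6
Option 2: 0.7·18 + 0.3·12 = 16.2
Option 3: 0.7·19 + 0.3·11 = 16.6
Option 4: 0.7·18 + 0.3·13 = 16.5
Option 5: 0.7·21 + 0.3·14 = 18.9
Option 6: 0.7·18 + 0.3·15 = 17.1
Highest Hurwicz score = 18.9 → Option 5.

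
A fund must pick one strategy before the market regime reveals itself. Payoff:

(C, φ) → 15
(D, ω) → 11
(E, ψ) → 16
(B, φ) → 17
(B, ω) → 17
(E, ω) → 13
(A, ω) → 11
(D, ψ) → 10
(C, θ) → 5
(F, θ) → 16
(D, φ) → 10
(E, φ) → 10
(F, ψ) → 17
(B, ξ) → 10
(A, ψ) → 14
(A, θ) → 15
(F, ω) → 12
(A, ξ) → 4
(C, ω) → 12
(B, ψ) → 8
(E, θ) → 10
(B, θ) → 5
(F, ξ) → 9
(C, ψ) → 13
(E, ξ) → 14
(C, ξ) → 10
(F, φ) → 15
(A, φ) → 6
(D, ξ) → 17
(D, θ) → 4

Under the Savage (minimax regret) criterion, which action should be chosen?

E

Column bests: θ=16, φ=17, ψ=17, ω=17, ξ=17.
A regrets: 1, 11, 3, 6, 13 → max 13
B regrets: 11, 0, 9, 0, 7 → max 11
C regrets: 11, 2, 4, 5, 7 → max 11
D regrets: 12, 7, 7, 6, 0 → max 12
E regrets: 6, 7, 1, 4, 3 → max 7
F regrets: 0, 2, 0, 5, 8 → max 8
Smallest max regret = 7 → E.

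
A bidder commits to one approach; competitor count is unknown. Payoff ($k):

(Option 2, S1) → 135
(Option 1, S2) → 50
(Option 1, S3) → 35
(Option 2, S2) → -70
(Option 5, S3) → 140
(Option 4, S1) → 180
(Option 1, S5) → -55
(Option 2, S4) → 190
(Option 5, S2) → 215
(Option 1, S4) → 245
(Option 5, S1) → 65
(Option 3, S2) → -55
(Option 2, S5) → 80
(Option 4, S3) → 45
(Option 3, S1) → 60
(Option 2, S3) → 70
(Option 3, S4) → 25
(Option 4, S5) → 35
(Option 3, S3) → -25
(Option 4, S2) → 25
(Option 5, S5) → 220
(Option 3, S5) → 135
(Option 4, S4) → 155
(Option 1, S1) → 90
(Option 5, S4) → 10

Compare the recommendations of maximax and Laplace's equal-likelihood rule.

Row maxima: Option 1=245, Option 2=190, Option 3=135, Option 4=180, Option 5=220
Best best-case = 245 → Option 1.
Row averages: Option 1=73, Option 2=81, Option 3=28, Option 4=88, Option 5=130
Highest average = 130 → Option 5.

maximax → Option 1; laplace → Option 5 (disagree)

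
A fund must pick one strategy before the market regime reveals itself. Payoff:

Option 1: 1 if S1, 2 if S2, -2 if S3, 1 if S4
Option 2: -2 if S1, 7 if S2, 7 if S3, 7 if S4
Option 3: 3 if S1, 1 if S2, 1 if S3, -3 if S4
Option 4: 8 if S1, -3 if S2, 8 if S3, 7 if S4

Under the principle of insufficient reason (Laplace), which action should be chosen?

Row averages: Option 1=0.5, Option 2=4.75, Option 3=0.5, Option 4=5
Highest average = 5 → Option 4.

Option 4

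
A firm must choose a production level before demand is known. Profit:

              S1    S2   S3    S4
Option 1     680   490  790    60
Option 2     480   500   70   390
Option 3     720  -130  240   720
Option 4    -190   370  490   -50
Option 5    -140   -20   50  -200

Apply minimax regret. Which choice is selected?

Column bests: S1=720, S2=500, S3=790, S4=720.
Option 1 regrets: 40, 10, 0, 660 → max 660
Option 2 regrets: 240, 0, 720, 330 → max 720
Option 3 regrets: 0, 630, 550, 0 → max 630
Option 4 regrets: 910, 130, 300, 770 → max 910
Option 5 regrets: 860, 520, 740, 920 → max 920
Smallest max regret = 630 → Option 3.

Option 3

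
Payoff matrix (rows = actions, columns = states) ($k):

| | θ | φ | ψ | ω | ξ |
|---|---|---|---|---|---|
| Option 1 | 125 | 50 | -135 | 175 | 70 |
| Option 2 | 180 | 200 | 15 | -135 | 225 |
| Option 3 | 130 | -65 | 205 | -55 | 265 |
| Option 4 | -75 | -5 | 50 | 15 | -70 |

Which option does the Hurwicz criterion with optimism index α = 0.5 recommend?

Option 1: 0.5·175 + 0.5·(-135) = 20
Option 2: 0.5·225 + 0.5·(-135) = 45
Option 3: 0.5·265 + 0.5·(-65) = 100
Option 4: 0.5·50 + 0.5·(-75) = -12.5
Highest Hurwicz score = 100 → Option 3.

Option 3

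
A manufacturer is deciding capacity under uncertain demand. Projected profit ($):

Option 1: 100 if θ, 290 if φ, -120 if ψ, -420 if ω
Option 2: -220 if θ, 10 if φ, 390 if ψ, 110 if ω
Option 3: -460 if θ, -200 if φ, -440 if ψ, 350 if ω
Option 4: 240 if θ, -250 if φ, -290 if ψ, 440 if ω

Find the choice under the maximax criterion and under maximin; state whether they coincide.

Row maxima: Option 1=290, Option 2=390, Option 3=350, Option 4=440
Best best-case = 440 → Option 4.
Row minima: Option 1=-420, Option 2=-220, Option 3=-460, Option 4=-290
Best worst-case = -220 → Option 2.

maximax → Option 4; maximin → Option 2 (disagree)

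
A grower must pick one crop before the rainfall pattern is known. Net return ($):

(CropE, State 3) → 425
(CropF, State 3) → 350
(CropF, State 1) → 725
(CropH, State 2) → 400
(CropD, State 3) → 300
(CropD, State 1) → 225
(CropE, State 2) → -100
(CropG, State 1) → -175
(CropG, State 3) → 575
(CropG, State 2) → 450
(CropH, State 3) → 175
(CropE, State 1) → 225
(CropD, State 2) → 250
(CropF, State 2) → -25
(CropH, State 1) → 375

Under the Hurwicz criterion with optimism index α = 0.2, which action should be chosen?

CropD

CropF: 0.2·725 + 0.8·(-25) = 125
CropG: 0.2·575 + 0.8·(-175) = -25
CropE: 0.2·425 + 0.8·(-100) = 5
CropD: 0.2·300 + 0.8·225 = 240
CropH: 0.2·400 + 0.8·175 = 220
Highest Hurwicz score = 240 → CropD.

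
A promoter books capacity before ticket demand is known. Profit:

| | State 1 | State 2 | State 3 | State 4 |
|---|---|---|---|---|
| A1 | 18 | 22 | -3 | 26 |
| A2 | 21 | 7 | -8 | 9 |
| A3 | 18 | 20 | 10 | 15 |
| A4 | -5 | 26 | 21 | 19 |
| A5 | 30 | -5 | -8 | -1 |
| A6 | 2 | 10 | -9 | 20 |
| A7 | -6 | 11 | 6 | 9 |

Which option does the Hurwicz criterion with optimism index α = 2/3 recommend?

A5

A1: 2/3·26 + 1/3·(-3) = 49/3
A2: 2/3·21 + 1/3·(-8) = 34/3
A3: 2/3·20 + 1/3·10 = 50/3
A4: 2/3·26 + 1/3·(-5) = 47/3
A5: 2/3·30 + 1/3·(-8) = 52/3
A6: 2/3·20 + 1/3·(-9) = 31/3
A7: 2/3·11 + 1/3·(-6) = 16/3
Highest Hurwicz score = 52/3 → A5.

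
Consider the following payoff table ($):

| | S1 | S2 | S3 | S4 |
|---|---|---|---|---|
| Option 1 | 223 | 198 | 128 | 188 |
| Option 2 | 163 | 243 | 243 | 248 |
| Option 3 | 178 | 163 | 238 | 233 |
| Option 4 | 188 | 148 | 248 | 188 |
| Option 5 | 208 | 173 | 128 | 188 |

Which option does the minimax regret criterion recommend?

Column bests: S1=223, S2=243, S3=248, S4=248.
Option 1 regrets: 0, 45, 120, 60 → max 120
Option 2 regrets: 60, 0, 5, 0 → max 60
Option 3 regrets: 45, 80, 10, 15 → max 80
Option 4 regrets: 35, 95, 0, 60 → max 95
Option 5 regrets: 15, 70, 120, 60 → max 120
Smallest max regret = 60 → Option 2.

Option 2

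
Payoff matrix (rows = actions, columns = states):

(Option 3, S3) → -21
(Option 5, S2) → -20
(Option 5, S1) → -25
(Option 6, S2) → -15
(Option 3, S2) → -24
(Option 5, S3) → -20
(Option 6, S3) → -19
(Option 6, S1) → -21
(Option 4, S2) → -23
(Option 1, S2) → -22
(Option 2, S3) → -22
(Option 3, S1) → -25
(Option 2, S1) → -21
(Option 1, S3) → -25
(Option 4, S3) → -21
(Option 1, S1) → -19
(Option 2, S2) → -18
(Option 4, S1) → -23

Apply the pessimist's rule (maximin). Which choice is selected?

Option 6

Row minima: Option 1=-25, Option 2=-22, Option 3=-25, Option 4=-23, Option 5=-25, Option 6=-21
Best worst-case = -21 → Option 6.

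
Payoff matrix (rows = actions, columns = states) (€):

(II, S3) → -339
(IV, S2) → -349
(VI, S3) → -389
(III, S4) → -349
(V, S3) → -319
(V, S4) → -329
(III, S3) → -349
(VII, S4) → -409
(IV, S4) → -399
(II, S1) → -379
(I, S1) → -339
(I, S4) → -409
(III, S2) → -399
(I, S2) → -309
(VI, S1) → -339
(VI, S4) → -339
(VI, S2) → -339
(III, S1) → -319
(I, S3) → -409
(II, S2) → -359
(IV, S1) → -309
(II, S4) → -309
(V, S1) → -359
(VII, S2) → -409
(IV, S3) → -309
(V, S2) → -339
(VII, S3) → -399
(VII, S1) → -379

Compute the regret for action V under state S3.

Best payoff under S3 is -309.
Regret = -309 − (-319) = 10.

10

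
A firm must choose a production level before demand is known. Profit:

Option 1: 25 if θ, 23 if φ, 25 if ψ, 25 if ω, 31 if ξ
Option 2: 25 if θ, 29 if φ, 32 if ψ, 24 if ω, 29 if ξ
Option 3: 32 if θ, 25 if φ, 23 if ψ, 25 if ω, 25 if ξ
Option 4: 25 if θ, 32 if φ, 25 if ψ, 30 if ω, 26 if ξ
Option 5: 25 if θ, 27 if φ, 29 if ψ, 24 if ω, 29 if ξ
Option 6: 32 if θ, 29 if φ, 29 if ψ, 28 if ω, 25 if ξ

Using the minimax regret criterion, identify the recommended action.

Column bests: θ=32, φ=32, ψ=32, ω=30, ξ=31.
Option 1 regrets: 7, 9, 7, 5, 0 → max 9
Option 2 regrets: 7, 3, 0, 6, 2 → max 7
Option 3 regrets: 0, 7, 9, 5, 6 → max 9
Option 4 regrets: 7, 0, 7, 0, 5 → max 7
Option 5 regrets: 7, 5, 3, 6, 2 → max 7
Option 6 regrets: 0, 3, 3, 2, 6 → max 6
Smallest max regret = 6 → Option 6.

Option 6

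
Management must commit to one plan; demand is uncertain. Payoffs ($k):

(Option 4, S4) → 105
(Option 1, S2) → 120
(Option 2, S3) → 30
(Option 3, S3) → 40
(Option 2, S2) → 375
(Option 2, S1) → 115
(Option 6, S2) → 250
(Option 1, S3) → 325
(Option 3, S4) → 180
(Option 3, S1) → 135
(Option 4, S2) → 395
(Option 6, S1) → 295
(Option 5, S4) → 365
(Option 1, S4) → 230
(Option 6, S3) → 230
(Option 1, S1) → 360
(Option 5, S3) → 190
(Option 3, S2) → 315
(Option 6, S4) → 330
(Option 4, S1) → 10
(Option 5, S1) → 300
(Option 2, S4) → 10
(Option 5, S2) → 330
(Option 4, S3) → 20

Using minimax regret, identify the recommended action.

Option 5

Column bests: S1=360, S2=395, S3=325, S4=365.
Option 1 regrets: 0, 275, 0, 135 → max 275
Option 2 regrets: 245, 20, 295, 355 → max 355
Option 3 regrets: 225, 80, 285, 185 → max 285
Option 4 regrets: 350, 0, 305, 260 → max 350
Option 5 regrets: 60, 65, 135, 0 → max 135
Option 6 regrets: 65, 145, 95, 35 → max 145
Smallest max regret = 135 → Option 5.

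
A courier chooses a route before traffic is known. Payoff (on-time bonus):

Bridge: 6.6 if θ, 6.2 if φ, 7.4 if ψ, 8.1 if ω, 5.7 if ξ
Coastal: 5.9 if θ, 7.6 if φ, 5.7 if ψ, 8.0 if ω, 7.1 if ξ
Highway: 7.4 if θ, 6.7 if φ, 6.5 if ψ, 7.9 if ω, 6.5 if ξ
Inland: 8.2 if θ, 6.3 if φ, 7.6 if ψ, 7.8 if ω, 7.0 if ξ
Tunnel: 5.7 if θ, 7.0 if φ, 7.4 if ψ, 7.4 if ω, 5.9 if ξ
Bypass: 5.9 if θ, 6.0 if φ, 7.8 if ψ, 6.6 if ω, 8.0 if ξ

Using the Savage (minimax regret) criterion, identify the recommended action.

Inland

Column bests: θ=8.2, φ=7.6, ψ=7.8, ω=8.1, ξ=8.0.
Bridge regrets: 1.6, 1.4, 0.4, 0.0, 2.3 → max 2.3
Coastal regrets: 2.3, 0.0, 2.1, 0.1, 0.9 → max 2.3
Highway regrets: 0.8, 0.9, 1.3, 0.2, 1.5 → max 1.5
Inland regrets: 0.0, 1.3, 0.2, 0.3, 1.0 → max 1.3
Tunnel regrets: 2.5, 0.6, 0.4, 0.7, 2.1 → max 2.5
Bypass regrets: 2.3, 1.6, 0.0, 1.5, 0.0 → max 2.3
Smallest max regret = 1.3 → Inland.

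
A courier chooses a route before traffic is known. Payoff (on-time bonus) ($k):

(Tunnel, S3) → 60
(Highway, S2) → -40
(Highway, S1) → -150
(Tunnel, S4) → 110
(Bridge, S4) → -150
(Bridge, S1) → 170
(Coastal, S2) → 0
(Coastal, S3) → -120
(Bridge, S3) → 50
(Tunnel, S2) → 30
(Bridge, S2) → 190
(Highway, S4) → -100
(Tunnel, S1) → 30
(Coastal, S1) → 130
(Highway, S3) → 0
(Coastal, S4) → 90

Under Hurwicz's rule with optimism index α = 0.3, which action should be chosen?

Coastal: 0.3·130 + 0.7·(-120) = -45
Highway: 0.3·0 + 0.7·(-150) = -105
Tunnel: 0.3·110 + 0.7·30 = 54
Bridge: 0.3·190 + 0.7·(-150) = -48
Highest Hurwicz score = 54 → Tunnel.

Tunnel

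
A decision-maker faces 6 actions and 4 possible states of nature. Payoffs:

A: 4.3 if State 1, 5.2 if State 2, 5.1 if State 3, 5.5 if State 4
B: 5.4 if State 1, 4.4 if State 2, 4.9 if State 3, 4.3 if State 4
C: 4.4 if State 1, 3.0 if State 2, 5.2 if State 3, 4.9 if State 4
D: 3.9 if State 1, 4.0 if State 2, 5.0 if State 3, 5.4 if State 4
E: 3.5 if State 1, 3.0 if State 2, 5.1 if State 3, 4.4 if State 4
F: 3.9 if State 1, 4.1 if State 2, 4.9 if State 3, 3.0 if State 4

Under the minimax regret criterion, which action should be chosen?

Column bests: State 1=5.4, State 2=5.2, State 3=5.2, State 4=5.5.
A regrets: 1.1, 0.0, 0.1, 0.0 → max 1.1
B regrets: 0.0, 0.8, 0.3, 1.2 → max 1.2
C regrets: 1.0, 2.2, 0.0, 0.6 → max 2.2
D regrets: 1.5, 1.2, 0.2, 0.1 → max 1.5
E regrets: 1.9, 2.2, 0.1, 1.1 → max 2.2
F regrets: 1.5, 1.1, 0.3, 2.5 → max 2.5
Smallest max regret = 1.1 → A.

A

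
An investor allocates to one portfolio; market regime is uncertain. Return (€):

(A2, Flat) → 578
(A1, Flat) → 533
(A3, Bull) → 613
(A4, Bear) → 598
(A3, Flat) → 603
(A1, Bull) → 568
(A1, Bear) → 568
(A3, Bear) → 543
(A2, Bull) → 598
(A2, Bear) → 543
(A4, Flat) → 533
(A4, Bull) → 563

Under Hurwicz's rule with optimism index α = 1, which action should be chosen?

A1: 1·568 + 0·533 = 568
A2: 1·598 + 0·543 = 598
A3: 1·613 + 0·543 = 613
A4: 1·598 + 0·533 = 598
Highest Hurwicz score = 613 → A3.

A3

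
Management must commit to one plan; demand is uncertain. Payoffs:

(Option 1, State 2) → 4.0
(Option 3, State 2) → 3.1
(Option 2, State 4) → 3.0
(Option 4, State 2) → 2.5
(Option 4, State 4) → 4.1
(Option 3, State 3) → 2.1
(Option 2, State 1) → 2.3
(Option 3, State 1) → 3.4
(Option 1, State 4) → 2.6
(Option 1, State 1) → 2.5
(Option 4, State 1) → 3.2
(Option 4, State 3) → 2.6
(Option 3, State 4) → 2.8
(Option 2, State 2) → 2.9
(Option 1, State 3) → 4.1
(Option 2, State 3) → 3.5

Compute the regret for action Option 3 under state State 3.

Best payoff under State 3 is 4.1.
Regret = 4.1 − 2.1 = 2.0.

2.0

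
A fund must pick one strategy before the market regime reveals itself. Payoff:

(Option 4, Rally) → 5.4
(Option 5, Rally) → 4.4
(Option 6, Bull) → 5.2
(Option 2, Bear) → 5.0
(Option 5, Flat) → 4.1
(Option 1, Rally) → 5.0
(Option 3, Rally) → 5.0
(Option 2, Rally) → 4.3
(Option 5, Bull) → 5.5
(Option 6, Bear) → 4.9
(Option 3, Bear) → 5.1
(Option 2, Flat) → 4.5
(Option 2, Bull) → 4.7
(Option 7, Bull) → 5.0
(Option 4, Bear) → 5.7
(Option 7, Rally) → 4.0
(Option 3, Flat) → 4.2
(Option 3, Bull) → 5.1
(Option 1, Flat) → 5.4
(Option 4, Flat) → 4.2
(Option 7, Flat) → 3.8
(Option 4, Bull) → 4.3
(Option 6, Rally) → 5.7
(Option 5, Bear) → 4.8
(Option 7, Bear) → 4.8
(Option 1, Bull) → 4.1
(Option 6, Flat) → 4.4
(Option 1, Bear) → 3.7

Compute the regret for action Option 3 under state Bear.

0.6

Best payoff under Bear is 5.7.
Regret = 5.7 − 5.1 = 0.6.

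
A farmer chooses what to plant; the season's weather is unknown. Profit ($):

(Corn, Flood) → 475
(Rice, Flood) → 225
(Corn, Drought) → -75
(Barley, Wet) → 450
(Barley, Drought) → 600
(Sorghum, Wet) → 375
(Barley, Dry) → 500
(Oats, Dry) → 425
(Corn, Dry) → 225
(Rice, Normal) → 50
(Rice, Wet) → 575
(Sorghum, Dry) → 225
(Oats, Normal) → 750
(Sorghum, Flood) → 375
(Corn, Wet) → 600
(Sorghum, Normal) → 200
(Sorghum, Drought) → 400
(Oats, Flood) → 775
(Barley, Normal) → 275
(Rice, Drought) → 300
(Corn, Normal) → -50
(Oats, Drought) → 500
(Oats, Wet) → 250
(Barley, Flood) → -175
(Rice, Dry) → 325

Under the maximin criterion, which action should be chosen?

Oats

Row minima: Barley=-175, Corn=-75, Oats=250, Sorghum=200, Rice=50
Best worst-case = 250 → Oats.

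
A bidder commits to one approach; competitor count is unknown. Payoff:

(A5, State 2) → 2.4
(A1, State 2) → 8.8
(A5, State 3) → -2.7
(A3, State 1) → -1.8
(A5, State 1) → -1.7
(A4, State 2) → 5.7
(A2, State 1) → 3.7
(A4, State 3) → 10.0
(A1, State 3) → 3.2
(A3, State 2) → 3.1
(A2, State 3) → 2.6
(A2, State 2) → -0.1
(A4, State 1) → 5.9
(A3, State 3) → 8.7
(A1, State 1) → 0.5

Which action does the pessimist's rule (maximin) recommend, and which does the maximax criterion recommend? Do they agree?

maximin → A4; maximax → A4 (agree)

Row minima: A1=0.5, A2=-0.1, A3=-1.8, A4=5.7, A5=-2.7
Best worst-case = 5.7 → A4.
Row maxima: A1=8.8, A2=3.7, A3=8.7, A4=10.0, A5=2.4
Best best-case = 10.0 → A4.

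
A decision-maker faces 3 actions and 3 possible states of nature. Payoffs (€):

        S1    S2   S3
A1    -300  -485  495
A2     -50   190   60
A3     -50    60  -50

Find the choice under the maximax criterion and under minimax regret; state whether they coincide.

Row maxima: A1=495, A2=190, A3=60
Best best-case = 495 → A1.
Column bests: S1=-50, S2=190, S3=495.
A1 regrets: 250, 675, 0 → max 675
A2 regrets: 0, 0, 435 → max 435
A3 regrets: 0, 130, 545 → max 545
Smallest max regret = 435 → A2.

maximax → A1; minimax regret → A2 (disagree)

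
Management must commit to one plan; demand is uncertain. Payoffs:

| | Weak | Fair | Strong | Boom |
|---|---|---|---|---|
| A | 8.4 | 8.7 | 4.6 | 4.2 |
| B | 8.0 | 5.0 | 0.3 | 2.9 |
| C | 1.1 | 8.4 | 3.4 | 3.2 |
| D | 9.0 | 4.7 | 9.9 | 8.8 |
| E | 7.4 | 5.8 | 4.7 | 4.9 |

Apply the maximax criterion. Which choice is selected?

Row maxima: A=8.7, B=8.0, C=8.4, D=9.9, E=7.4
Best best-case = 9.9 → D.

D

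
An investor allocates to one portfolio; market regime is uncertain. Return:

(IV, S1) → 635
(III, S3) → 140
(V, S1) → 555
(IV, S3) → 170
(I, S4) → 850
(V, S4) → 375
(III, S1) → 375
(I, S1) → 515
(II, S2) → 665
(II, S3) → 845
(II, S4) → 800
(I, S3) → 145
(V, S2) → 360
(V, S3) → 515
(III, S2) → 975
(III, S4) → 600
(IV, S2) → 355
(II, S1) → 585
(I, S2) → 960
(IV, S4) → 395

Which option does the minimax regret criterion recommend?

Column bests: S1=635, S2=975, S3=845, S4=850.
I regrets: 120, 15, 700, 0 → max 700
II regrets: 50, 310, 0, 50 → max 310
III regrets: 260, 0, 705, 250 → max 705
IV regrets: 0, 620, 675, 455 → max 675
V regrets: 80, 615, 330, 475 → max 615
Smallest max regret = 310 → II.

II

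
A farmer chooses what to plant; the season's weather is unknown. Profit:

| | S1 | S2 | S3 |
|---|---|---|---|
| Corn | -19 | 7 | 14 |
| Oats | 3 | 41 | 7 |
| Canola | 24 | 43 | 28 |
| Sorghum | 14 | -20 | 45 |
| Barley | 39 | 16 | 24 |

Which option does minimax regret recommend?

Column bests: S1=39, S2=43, S3=45.
Corn regrets: 58, 36, 31 → max 58
Oats regrets: 36, 2, 38 → max 38
Canola regrets: 15, 0, 17 → max 17
Sorghum regrets: 25, 63, 0 → max 63
Barley regrets: 0, 27, 21 → max 27
Smallest max regret = 17 → Canola.

Canola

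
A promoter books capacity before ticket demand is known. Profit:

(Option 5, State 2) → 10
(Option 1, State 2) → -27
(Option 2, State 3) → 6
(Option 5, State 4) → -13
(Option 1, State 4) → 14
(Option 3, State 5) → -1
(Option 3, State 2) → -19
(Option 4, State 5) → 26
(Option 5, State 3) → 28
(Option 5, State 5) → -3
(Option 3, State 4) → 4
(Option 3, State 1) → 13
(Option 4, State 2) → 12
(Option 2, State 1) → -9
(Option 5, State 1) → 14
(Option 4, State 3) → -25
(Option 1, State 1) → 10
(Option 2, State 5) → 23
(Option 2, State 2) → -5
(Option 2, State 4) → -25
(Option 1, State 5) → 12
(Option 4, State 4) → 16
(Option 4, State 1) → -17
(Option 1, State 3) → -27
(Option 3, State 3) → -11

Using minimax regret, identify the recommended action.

Option 5

Column bests: State 1=14, State 2=12, State 3=28, State 4=16, State 5=26.
Option 1 regrets: 4, 39, 55, 2, 14 → max 55
Option 2 regrets: 23, 17, 22, 41, 3 → max 41
Option 3 regrets: 1, 31, 39, 12, 27 → max 39
Option 4 regrets: 31, 0, 53, 0, 0 → max 53
Option 5 regrets: 0, 2, 0, 29, 29 → max 29
Smallest max regret = 29 → Option 5.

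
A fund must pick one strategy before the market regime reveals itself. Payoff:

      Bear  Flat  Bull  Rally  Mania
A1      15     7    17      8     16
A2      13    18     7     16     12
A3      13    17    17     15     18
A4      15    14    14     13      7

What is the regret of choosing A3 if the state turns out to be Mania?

Best payoff under Mania is 18.
Regret = 18 − 18 = 0.

0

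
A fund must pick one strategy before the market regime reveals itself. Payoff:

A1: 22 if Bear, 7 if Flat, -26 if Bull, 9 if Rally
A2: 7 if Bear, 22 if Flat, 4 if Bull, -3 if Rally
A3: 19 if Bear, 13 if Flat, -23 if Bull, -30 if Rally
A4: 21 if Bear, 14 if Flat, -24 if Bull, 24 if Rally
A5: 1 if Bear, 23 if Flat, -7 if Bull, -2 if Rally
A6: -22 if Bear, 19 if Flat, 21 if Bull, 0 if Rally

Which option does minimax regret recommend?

Column bests: Bear=22, Flat=23, Bull=21, Rally=24.
A1 regrets: 0, 16, 47, 15 → max 47
A2 regrets: 15, 1, 17, 27 → max 27
A3 regrets: 3, 10, 44, 54 → max 54
A4 regrets: 1, 9, 45, 0 → max 45
A5 regrets: 21, 0, 28, 26 → max 28
A6 regrets: 44, 4, 0, 24 → max 44
Smallest max regret = 27 → A2.

A2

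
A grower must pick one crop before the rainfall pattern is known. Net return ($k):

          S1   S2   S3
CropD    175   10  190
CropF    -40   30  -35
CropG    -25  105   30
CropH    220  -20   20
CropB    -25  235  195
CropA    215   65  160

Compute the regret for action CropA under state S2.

Best payoff under S2 is 235.
Regret = 235 − 65 = 170.

170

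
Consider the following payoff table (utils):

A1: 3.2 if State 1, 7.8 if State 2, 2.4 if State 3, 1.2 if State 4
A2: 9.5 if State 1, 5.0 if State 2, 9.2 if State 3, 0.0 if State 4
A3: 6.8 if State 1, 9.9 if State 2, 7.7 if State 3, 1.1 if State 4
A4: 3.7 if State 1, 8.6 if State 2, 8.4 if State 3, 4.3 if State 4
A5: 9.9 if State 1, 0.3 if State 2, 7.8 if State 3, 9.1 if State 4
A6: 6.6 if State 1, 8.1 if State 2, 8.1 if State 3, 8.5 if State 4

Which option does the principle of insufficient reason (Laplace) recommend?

A6

Row averages: A1=3.65, A2=5.925, A3=6.375, A4=6.25, A5=6.775, A6=7.825
Highest average = 7.825 → A6.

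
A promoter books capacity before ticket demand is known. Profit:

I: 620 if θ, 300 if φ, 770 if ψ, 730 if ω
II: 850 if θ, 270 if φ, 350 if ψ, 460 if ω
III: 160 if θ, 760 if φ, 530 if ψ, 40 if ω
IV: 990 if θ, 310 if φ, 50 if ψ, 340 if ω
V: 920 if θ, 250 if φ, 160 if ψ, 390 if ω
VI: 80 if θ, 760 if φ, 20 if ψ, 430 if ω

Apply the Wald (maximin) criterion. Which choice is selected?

I

Row minima: I=300, II=270, III=40, IV=50, V=160, VI=20
Best worst-case = 300 → I.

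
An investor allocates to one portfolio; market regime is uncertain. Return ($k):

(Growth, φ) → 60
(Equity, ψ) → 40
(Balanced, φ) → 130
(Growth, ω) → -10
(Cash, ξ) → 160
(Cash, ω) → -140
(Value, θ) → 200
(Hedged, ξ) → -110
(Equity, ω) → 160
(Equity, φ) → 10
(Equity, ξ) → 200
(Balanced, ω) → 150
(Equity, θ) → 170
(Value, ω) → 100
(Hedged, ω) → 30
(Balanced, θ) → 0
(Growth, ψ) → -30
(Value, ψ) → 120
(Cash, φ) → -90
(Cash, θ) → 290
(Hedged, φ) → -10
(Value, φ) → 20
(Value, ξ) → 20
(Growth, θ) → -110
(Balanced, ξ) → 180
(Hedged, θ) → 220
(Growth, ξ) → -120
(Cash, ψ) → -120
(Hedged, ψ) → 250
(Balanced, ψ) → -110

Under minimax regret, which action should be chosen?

Column bests: θ=290, φ=130, ψ=250, ω=160, ξ=200.
Value regrets: 90, 110, 130, 60, 180 → max 180
Growth regrets: 400, 70, 280, 170, 320 → max 400
Balanced regrets: 290, 0, 360, 10, 20 → max 360
Cash regrets: 0, 220, 370, 300, 40 → max 370
Hedged regrets: 70, 140, 0, 130, 310 → max 310
Equity regrets: 120, 120, 210, 0, 0 → max 210
Smallest max regret = 180 → Value.

Value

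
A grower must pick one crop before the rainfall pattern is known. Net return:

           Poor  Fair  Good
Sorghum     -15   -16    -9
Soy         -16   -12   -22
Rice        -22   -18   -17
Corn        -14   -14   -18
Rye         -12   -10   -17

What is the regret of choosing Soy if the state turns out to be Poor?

Best payoff under Poor is -12.
Regret = -12 − (-16) = 4.

4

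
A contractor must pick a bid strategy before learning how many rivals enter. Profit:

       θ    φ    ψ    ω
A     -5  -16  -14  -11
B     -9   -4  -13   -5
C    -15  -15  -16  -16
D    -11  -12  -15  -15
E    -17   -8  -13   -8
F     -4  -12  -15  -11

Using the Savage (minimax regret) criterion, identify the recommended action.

Column bests: θ=-4, φ=-4, ψ=-13, ω=-5.
A regrets: 1, 12, 1, 6 → max 12
B regrets: 5, 0, 0, 0 → max 5
C regrets: 11, 11, 3, 11 → max 11
D regrets: 7, 8, 2, 10 → max 10
E regrets: 13, 4, 0, 3 → max 13
F regrets: 0, 8, 2, 6 → max 8
Smallest max regret = 5 → B.

B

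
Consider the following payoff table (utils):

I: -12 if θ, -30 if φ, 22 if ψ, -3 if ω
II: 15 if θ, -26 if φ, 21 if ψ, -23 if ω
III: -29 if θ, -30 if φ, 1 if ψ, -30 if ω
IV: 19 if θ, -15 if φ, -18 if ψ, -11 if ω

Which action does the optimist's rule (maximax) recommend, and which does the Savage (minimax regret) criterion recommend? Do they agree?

Row maxima: I=22, II=21, III=1, IV=19
Best best-case = 22 → I.
Column bests: θ=19, φ=-15, ψ=22, ω=-3.
I regrets: 31, 15, 0, 0 → max 31
II regrets: 4, 11, 1, 20 → max 20
III regrets: 48, 15, 21, 27 → max 48
IV regrets: 0, 0, 40, 8 → max 40
Smallest max regret = 20 → II.

maximax → I; minimax regret → II (disagree)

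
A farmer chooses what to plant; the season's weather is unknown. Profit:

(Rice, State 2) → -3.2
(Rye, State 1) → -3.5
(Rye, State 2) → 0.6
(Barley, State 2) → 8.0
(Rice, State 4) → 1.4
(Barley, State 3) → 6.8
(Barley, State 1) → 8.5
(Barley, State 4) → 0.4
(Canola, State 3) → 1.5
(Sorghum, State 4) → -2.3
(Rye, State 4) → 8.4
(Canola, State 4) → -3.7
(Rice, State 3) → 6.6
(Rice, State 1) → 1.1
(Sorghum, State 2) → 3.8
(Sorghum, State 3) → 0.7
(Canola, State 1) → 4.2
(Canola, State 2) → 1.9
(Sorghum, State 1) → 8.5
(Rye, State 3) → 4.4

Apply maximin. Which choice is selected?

Barley

Row minima: Sorghum=-2.3, Barley=0.4, Rye=-3.5, Canola=-3.7, Rice=-3.2
Best worst-case = 0.4 → Barley.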